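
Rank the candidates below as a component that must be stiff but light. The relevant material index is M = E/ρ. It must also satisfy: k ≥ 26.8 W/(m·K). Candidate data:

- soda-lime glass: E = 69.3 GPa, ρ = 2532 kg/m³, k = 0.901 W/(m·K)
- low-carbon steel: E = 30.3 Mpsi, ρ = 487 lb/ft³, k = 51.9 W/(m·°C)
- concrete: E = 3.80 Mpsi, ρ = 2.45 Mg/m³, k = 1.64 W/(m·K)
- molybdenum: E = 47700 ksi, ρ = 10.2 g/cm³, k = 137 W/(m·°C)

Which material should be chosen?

Screen on constraints: k ≥ 26.8 W/(m·K). Survivors: low-carbon steel, molybdenum.
Putting every candidate on a common basis:
  low-carbon steel: E = 208.9 GPa, ρ = 7801 kg/m³
  molybdenum: E = 328.9 GPa, ρ = 10200 kg/m³
  molybdenum: M = 32.2 MN·m/kg
  low-carbon steel: M = 26.8 MN·m/kg
Highest index: molybdenum.

molybdenum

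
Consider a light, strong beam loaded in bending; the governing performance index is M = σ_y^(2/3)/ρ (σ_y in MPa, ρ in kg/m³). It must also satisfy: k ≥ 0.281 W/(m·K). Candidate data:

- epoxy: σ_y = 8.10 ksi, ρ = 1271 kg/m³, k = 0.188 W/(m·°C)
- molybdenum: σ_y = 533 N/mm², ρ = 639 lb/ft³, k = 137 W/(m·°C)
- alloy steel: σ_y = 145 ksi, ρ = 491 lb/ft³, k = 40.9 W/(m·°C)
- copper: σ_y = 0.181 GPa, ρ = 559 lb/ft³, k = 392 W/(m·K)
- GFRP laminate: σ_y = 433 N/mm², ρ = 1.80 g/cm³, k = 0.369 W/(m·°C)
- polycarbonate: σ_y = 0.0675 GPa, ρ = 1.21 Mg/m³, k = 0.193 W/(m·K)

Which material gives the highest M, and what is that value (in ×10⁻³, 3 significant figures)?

Screen on constraints: k ≥ 0.281 W/(m·K). Survivors: molybdenum, alloy steel, copper, GFRP laminate.
After converting to SI:
  molybdenum: σ_y = 533.0 MPa, ρ = 10240 kg/m³
  alloy steel: σ_y = 999.7 MPa, ρ = 7865 kg/m³
  copper: σ_y = 181.0 MPa, ρ = 8954 kg/m³
  GFRP laminate: σ_y = 433.0 MPa, ρ = 1800 kg/m³
  GFRP laminate: M = 31.8×10⁻³
  alloy steel: M = 12.7×10⁻³
  molybdenum: M = 6.42×10⁻³
  copper: M = 3.57×10⁻³
The maximum is for GFRP laminate.

GFRP laminate, M = 31.8×10⁻³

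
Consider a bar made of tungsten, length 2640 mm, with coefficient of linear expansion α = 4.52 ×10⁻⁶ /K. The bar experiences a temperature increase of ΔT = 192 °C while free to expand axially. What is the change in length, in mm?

2.29 mm

ΔL = α·L₀·ΔT = 4.52×10⁻⁶ × 2640 mm × 192.0 K = 2.29 mm.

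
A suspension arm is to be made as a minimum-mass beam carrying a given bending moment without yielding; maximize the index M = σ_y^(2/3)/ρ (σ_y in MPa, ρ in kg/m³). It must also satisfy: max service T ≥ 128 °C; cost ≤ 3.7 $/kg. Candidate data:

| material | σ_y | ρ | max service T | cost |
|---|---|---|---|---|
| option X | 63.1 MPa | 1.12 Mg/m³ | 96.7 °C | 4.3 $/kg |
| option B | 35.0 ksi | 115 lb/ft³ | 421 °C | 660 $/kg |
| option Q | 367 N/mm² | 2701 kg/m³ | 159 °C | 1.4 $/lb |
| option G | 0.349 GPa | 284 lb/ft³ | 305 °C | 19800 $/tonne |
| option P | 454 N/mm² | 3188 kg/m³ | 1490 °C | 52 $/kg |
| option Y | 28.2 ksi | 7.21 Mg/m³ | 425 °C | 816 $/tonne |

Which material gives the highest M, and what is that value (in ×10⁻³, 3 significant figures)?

option Q, M = 19.0×10⁻³

Screen on constraints: max service T ≥ 128 °C; cost ≤ 3.7 $/kg. Survivors: option Q, option Y.
Normalizing units and computing the index:
  option Q: σ_y = 367.0 MPa, ρ = 2701 kg/m³
  option Y: σ_y = 194.4 MPa, ρ = 7210 kg/m³
  option Q: M = 19.0×10⁻³
  option Y: M = 4.65×10⁻³
Option Q has the largest M.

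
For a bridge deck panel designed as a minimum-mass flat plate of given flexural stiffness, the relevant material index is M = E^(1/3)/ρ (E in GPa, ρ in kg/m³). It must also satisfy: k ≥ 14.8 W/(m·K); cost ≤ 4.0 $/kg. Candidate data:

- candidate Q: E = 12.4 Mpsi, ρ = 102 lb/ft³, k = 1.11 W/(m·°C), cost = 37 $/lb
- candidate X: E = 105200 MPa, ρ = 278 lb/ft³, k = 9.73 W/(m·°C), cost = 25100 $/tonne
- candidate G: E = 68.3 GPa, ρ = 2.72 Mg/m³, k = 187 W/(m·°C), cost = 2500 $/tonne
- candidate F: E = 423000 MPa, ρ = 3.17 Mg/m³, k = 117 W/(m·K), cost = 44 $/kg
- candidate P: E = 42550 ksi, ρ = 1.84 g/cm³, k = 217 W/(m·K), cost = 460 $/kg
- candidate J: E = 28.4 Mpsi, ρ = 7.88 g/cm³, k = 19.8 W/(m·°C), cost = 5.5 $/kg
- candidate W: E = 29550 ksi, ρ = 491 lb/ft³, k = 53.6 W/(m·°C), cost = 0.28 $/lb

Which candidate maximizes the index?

Screen on constraints: k ≥ 14.8 W/(m·K); cost ≤ 4.0 $/kg. Survivors: candidate G, candidate W.
Normalizing units and computing the index:
  candidate G: E = 68.30 GPa, ρ = 2720 kg/m³
  candidate W: E = 203.7 GPa, ρ = 7865 kg/m³
  candidate G: M = 1.50×10⁻³
  candidate W: M = 0.748×10⁻³
Highest index: candidate G.

candidate G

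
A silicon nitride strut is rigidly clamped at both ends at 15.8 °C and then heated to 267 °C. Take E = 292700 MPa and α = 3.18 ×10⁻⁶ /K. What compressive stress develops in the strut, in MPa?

E = 292700 MPa = 292.7 GPa.
ΔT = 251.2 K. Constrained thermal stress σ = E·α·ΔT = 292.7×10³ MPa × 3.18×10⁻⁶ × 251.2 = 234 MPa (compressive).

234 MPa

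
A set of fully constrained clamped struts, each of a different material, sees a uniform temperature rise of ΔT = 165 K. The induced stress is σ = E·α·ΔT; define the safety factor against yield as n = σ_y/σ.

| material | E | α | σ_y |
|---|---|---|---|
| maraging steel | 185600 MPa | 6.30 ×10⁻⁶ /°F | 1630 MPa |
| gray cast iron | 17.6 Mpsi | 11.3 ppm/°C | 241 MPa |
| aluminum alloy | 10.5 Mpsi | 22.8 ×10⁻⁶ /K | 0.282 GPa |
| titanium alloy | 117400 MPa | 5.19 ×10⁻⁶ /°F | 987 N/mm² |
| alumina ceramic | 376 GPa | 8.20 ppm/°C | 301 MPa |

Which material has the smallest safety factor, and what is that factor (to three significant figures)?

alumina ceramic, n = 0.592

Per material, after unit conversion:
  maraging steel: E = 185.6, α = 11.3, σ_y = 1630 → σ = 347 MPa, n = 4.69
  gray cast iron: E = 121.3, α = 11.3, σ_y = 241.0 → σ = 226 MPa, n = 1.07
  aluminum alloy: E = 72.39, α = 22.8, σ_y = 282.0 → σ = 272 MPa, n = 1.04
  titanium alloy: E = 117.4, α = 9.34, σ_y = 987.0 → σ = 181 MPa, n = 5.45
  alumina ceramic: E = 376.0, α = 8.20, σ_y = 301.0 → σ = 509 MPa, n = 0.592
Smallest n: alumina ceramic with n = 0.592.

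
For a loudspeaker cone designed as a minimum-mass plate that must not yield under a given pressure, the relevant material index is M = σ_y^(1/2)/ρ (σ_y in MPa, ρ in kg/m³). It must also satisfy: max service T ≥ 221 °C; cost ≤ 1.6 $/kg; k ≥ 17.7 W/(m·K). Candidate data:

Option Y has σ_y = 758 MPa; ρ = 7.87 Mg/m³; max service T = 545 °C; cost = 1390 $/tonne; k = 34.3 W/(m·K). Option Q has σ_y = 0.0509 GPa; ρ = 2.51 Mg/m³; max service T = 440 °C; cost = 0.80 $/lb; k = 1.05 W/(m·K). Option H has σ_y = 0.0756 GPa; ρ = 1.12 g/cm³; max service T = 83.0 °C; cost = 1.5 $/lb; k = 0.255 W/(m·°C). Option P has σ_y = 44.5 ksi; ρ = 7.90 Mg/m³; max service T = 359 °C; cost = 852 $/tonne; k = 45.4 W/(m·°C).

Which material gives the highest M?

option Y

Screen on constraints: max service T ≥ 221 °C; cost ≤ 1.6 $/kg; k ≥ 17.7 W/(m·K). Survivors: option Y, option P.
In SI units:
  option Y: σ_y = 758.0 MPa, ρ = 7870 kg/m³
  option P: σ_y = 306.8 MPa, ρ = 7900 kg/m³
  option Y: M = 3.50×10⁻³
  option P: M = 2.22×10⁻³
The maximum is for option Y.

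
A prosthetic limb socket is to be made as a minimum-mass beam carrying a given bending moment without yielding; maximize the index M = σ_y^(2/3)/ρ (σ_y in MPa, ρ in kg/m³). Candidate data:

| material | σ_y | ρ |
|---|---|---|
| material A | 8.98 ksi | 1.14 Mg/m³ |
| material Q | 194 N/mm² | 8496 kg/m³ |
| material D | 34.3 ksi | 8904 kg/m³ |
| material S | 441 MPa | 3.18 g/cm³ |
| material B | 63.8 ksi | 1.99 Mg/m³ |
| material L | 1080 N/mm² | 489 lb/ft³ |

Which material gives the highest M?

After converting to SI:
  material A: σ_y = 61.91 MPa, ρ = 1140 kg/m³
  material Q: σ_y = 194.0 MPa, ρ = 8496 kg/m³
  material D: σ_y = 236.5 MPa, ρ = 8904 kg/m³
  material S: σ_y = 441.0 MPa, ρ = 3180 kg/m³
  material B: σ_y = 439.9 MPa, ρ = 1990 kg/m³
  material L: σ_y = 1080 MPa, ρ = 7833 kg/m³
  material B: M = 29.1×10⁻³
  material S: M = 18.2×10⁻³
  material A: M = 13.7×10⁻³
  material L: M = 13.4×10⁻³
  material D: M = 4.29×10⁻³
  material Q: M = 3.94×10⁻³
Material B ranks first.

material B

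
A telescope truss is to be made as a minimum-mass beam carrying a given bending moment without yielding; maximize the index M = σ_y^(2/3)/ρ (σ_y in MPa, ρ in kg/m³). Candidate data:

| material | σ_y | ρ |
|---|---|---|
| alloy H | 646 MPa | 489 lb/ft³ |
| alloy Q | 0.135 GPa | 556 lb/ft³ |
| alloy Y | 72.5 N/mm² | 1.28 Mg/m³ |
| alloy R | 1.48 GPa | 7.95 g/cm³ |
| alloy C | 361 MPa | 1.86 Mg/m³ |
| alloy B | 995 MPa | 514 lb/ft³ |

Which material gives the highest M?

alloy C

In SI units:
  alloy H: σ_y = 646.0 MPa, ρ = 7833 kg/m³
  alloy Q: σ_y = 135.0 MPa, ρ = 8906 kg/m³
  alloy Y: σ_y = 72.50 MPa, ρ = 1280 kg/m³
  alloy R: σ_y = 1480 MPa, ρ = 7950 kg/m³
  alloy C: σ_y = 361.0 MPa, ρ = 1860 kg/m³
  alloy B: σ_y = 995.0 MPa, ρ = 8233 kg/m³
  alloy C: M = 27.3×10⁻³
  alloy R: M = 16.3×10⁻³
  alloy Y: M = 13.6×10⁻³
  alloy B: M = 12.1×10⁻³
  alloy H: M = 9.54×10⁻³
  alloy Q: M = 2.95×10⁻³
Highest index: alloy C.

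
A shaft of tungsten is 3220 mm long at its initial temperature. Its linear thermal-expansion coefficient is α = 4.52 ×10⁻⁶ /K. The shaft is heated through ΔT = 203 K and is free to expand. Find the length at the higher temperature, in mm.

3223.0 mm

ΔL = α·L₀·ΔT = 4.52×10⁻⁶ × 3220 mm × 203.0 K = 2.95 mm.
L = L₀ + ΔL = 3220 + 2.95 = 3223.0 mm.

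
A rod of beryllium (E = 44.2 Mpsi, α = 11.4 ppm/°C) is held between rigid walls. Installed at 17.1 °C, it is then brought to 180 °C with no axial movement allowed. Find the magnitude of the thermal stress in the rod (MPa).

E = 44.2 Mpsi = 304.7 GPa.
ΔT = 162.9 K. Constrained thermal stress σ = E·α·ΔT = 304.7×10³ MPa × 11.4×10⁻⁶ × 162.9 = 566 MPa (compressive).

566 MPa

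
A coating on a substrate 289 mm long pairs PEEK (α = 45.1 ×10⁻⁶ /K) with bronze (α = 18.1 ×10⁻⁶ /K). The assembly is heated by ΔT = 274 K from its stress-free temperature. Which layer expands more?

PEEK

α(PEEK) = 45.1×10⁻⁶/K vs α(bronze) = 18.1×10⁻⁶/K.
Higher α expands more for the same ΔT: PEEK.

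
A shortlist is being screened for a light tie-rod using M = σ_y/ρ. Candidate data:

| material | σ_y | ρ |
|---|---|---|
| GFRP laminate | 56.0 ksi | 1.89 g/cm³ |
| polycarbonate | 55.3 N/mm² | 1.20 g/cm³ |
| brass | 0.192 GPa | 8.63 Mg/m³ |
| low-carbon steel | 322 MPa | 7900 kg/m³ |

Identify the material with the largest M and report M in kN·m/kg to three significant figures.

GFRP laminate, M = 204 kN·m/kg

Convert each candidate to consistent units, then evaluate M:
  GFRP laminate: σ_y = 386.1 MPa, ρ = 1890 kg/m³
  polycarbonate: σ_y = 55.30 MPa, ρ = 1200 kg/m³
  brass: σ_y = 192.0 MPa, ρ = 8630 kg/m³
  low-carbon steel: σ_y = 322.0 MPa, ρ = 7900 kg/m³
  GFRP laminate: M = 204 kN·m/kg
  polycarbonate: M = 46.1 kN·m/kg
  low-carbon steel: M = 40.8 kN·m/kg
  brass: M = 22.2 kN·m/kg
GFRP laminate ranks first.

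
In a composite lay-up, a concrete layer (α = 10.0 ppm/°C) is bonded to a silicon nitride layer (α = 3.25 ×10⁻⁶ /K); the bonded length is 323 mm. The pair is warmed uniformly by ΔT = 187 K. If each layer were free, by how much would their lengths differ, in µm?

Δα = |10.0 − 3.25|×10⁻⁶/K = 6.75×10⁻⁶/K.
ΔL_mismatch = Δα·L·ΔT = 6.75×10⁻⁶ × 323.0 mm × 187.0 K = 408 µm.

408 µm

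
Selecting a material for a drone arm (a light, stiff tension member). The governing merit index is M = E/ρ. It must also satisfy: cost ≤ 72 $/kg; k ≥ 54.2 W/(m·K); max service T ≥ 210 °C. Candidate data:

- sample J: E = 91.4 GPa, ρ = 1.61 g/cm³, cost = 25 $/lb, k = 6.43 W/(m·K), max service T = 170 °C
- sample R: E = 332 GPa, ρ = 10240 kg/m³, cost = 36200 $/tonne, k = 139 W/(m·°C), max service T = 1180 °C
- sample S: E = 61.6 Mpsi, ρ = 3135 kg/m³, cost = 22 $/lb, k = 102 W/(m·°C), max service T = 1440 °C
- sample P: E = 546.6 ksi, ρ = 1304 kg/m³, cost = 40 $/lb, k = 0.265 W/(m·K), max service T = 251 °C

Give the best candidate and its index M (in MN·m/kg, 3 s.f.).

Screen on constraints: cost ≤ 72 $/kg; k ≥ 54.2 W/(m·K); max service T ≥ 210 °C. Survivors: sample R, sample S.
In SI units:
  sample R: E = 332.0 GPa, ρ = 10240 kg/m³
  sample S: E = 424.7 GPa, ρ = 3135 kg/m³
  sample S: M = 135 MN·m/kg
  sample R: M = 32.4 MN·m/kg
Sample S has the largest M.

sample S, M = 135 MN·m/kg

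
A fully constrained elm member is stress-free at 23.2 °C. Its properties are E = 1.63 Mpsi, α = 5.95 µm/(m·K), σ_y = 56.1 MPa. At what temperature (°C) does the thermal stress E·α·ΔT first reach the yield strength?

E = 1.63 Mpsi = 11.24 GPa.
E·α·ΔT = 56.10 MPa ⇒ ΔT = 56.10 / (11.24×10³ × 5.95×10⁻⁶) = 839.0 K.
T = 23.2 + 839.0 = 862.2 °C.

862 °C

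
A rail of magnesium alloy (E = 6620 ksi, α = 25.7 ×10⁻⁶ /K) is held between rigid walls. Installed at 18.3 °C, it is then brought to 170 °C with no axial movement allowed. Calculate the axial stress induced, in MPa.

178 MPa

E = 6620 ksi = 45.64 GPa.
ΔT = 151.7 K. Constrained thermal stress σ = E·α·ΔT = 45.64×10³ MPa × 25.7×10⁻⁶ × 151.7 = 178 MPa (compressive).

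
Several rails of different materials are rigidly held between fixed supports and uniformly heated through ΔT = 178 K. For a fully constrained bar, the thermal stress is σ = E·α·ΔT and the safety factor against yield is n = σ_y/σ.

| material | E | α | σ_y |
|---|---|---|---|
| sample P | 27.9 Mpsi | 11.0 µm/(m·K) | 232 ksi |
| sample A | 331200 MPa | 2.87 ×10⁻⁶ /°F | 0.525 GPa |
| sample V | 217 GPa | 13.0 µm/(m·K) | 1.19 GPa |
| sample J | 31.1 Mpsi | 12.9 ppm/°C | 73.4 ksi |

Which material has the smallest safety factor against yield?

Converting E to GPa, α to ×10⁻⁶/K, σ_y to MPa, then σ and n for each:
  sample P: E = 192.4, α = 11.0, σ_y = 1600 → σ = 377 MPa, n = 4.25
  sample A: E = 331.2, α = 5.17, σ_y = 525.0 → σ = 305 MPa, n = 1.72
  sample V: E = 217.0, α = 13.0, σ_y = 1190 → σ = 502 MPa, n = 2.37
  sample J: E = 214.4, α = 12.9, σ_y = 506.1 → σ = 492 MPa, n = 1.03
Smallest n: sample J with n = 1.03.

sample J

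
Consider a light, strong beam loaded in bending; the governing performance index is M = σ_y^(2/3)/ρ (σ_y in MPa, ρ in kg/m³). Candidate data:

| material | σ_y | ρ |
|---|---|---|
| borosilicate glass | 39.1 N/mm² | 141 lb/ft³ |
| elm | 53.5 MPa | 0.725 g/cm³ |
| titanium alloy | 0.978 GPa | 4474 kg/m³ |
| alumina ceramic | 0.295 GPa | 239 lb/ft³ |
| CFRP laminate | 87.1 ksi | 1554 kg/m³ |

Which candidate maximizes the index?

Putting every candidate on a common basis:
  borosilicate glass: σ_y = 39.10 MPa, ρ = 2259 kg/m³
  elm: σ_y = 53.50 MPa, ρ = 725.0 kg/m³
  titanium alloy: σ_y = 978.0 MPa, ρ = 4474 kg/m³
  alumina ceramic: σ_y = 295.0 MPa, ρ = 3828 kg/m³
  CFRP laminate: σ_y = 600.5 MPa, ρ = 1554 kg/m³
  CFRP laminate: M = 45.8×10⁻³
  titanium alloy: M = 22.0×10⁻³
  elm: M = 19.6×10⁻³
  alumina ceramic: M = 11.6×10⁻³
  borosilicate glass: M = 5.10×10⁻³
CFRP laminate ranks first.

CFRP laminate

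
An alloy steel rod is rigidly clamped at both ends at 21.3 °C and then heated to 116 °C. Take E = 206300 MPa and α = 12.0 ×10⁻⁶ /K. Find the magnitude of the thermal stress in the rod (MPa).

234 MPa

E = 206300 MPa = 206.3 GPa.
ΔT = 94.70 K. Constrained thermal stress σ = E·α·ΔT = 206.3×10³ MPa × 12.0×10⁻⁶ × 94.70 = 234 MPa (compressive).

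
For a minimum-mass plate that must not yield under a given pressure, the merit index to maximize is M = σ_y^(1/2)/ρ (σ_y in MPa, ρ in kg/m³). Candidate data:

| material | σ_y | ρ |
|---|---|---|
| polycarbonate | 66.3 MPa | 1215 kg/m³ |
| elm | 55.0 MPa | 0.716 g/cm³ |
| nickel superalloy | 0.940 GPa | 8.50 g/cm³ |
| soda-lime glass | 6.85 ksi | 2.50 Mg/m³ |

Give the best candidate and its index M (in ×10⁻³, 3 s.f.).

Convert each candidate to consistent units, then evaluate M:
  polycarbonate: σ_y = 66.30 MPa, ρ = 1215 kg/m³
  elm: σ_y = 55.00 MPa, ρ = 716.0 kg/m³
  nickel superalloy: σ_y = 940.0 MPa, ρ = 8500 kg/m³
  soda-lime glass: σ_y = 47.23 MPa, ρ = 2500 kg/m³
  elm: M = 10.4×10⁻³
  polycarbonate: M = 6.70×10⁻³
  nickel superalloy: M = 3.61×10⁻³
  soda-lime glass: M = 2.75×10⁻³
The maximum is for elm.

elm, M = 10.4×10⁻³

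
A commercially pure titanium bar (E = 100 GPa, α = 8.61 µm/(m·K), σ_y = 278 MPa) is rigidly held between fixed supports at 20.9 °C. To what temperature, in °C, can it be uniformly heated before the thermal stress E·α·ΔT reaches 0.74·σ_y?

260 °C

E·α·ΔT = 205.7 MPa ⇒ ΔT = 205.7 / (100.0×10³ × 8.61×10⁻⁶) = 238.9 K.
T = 20.9 + 238.9 = 259.8 °C.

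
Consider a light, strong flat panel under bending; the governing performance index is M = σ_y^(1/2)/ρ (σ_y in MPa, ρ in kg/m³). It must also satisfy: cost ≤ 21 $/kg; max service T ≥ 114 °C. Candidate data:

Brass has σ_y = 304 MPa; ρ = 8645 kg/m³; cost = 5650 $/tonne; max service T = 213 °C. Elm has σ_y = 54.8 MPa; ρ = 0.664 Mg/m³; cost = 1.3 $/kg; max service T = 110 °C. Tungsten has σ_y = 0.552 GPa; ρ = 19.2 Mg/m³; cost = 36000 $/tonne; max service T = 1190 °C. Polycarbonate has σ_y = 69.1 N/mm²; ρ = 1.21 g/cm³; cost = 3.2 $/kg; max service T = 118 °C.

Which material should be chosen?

polycarbonate

Screen on constraints: cost ≤ 21 $/kg; max service T ≥ 114 °C. Survivors: brass, polycarbonate.
Putting every candidate on a common basis:
  brass: σ_y = 304.0 MPa, ρ = 8645 kg/m³
  polycarbonate: σ_y = 69.10 MPa, ρ = 1210 kg/m³
  polycarbonate: M = 6.87×10⁻³
  brass: M = 2.02×10⁻³
Polycarbonate has the largest M.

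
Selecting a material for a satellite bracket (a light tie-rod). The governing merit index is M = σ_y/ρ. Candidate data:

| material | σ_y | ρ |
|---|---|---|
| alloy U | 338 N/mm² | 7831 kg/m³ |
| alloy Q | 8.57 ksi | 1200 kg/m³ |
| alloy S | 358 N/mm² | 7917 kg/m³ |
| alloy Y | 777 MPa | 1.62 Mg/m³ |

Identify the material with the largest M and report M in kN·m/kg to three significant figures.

alloy Y, M = 480 kN·m/kg

Convert each candidate to consistent units, then evaluate M:
  alloy U: σ_y = 338.0 MPa, ρ = 7831 kg/m³
  alloy Q: σ_y = 59.09 MPa, ρ = 1200 kg/m³
  alloy S: σ_y = 358.0 MPa, ρ = 7917 kg/m³
  alloy Y: σ_y = 777.0 MPa, ρ = 1620 kg/m³
  alloy Y: M = 480 kN·m/kg
  alloy Q: M = 49.2 kN·m/kg
  alloy S: M = 45.2 kN·m/kg
  alloy U: M = 43.2 kN·m/kg
The maximum is for alloy Y.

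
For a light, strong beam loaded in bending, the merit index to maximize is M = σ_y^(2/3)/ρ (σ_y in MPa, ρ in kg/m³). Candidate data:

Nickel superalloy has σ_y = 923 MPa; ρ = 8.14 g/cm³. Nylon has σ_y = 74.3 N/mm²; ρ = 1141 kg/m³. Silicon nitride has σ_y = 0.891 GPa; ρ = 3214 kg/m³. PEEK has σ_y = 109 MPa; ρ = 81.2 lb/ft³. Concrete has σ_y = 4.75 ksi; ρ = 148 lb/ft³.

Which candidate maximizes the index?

In SI units:
  nickel superalloy: σ_y = 923.0 MPa, ρ = 8140 kg/m³
  nylon: σ_y = 74.30 MPa, ρ = 1141 kg/m³
  silicon nitride: σ_y = 891.0 MPa, ρ = 3214 kg/m³
  PEEK: σ_y = 109.0 MPa, ρ = 1301 kg/m³
  concrete: σ_y = 32.75 MPa, ρ = 2371 kg/m³
  silicon nitride: M = 28.8×10⁻³
  PEEK: M = 17.5×10⁻³
  nylon: M = 15.5×10⁻³
  nickel superalloy: M = 11.6×10⁻³
  concrete: M = 4.32×10⁻³
Silicon nitride has the largest M.

silicon nitride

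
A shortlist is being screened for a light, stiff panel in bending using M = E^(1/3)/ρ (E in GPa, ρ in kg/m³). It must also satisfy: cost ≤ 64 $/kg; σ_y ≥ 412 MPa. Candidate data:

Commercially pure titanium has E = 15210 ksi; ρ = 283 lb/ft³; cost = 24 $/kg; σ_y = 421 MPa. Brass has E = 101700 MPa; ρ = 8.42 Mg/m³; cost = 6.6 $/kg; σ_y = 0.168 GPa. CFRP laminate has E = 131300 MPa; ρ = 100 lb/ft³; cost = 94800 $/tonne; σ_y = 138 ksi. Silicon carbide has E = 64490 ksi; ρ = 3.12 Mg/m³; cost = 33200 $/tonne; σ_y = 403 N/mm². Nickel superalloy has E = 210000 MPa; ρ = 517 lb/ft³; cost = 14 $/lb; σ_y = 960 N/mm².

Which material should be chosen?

Screen on constraints: cost ≤ 64 $/kg; σ_y ≥ 412 MPa. Survivors: commercially pure titanium, nickel superalloy.
In SI units:
  commercially pure titanium: E = 104.9 GPa, ρ = 4533 kg/m³
  nickel superalloy: E = 210.0 GPa, ρ = 8282 kg/m³
  commercially pure titanium: M = 1.04×10⁻³
  nickel superalloy: M = 0.718×10⁻³
The maximum is for commercially pure titanium.

commercially pure titanium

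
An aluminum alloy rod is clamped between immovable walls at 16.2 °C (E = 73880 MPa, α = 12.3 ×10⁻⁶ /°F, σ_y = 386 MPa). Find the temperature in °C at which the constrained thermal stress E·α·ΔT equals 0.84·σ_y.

214 °C

E = 73880 MPa = 73.88 GPa.
α = 12.3×10⁻⁶/°F × 9/5 = 22.1×10⁻⁶/K.
E·α·ΔT = 324.2 MPa ⇒ ΔT = 324.2 / (73.88×10³ × 22.1×10⁻⁶) = 198.2 K.
T = 16.2 + 198.2 = 214.4 °C.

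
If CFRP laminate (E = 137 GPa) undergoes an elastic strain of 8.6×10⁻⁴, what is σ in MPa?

118 MPa

σ = E·ε = 137000 MPa × 8.6×10⁻⁴ = 118 MPa.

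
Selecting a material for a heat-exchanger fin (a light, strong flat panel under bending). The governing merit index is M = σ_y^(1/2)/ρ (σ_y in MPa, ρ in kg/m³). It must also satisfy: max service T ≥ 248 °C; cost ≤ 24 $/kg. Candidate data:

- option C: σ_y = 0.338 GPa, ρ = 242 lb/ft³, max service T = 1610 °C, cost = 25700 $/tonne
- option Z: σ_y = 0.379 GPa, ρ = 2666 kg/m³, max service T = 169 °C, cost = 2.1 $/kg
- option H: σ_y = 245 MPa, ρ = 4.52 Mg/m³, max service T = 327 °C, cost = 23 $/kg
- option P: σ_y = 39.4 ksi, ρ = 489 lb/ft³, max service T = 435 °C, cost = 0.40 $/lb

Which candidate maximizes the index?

option H

Screen on constraints: max service T ≥ 248 °C; cost ≤ 24 $/kg. Survivors: option H, option P.
In SI units:
  option H: σ_y = 245.0 MPa, ρ = 4520 kg/m³
  option P: σ_y = 271.7 MPa, ρ = 7833 kg/m³
  option H: M = 3.46×10⁻³
  option P: M = 2.10×10⁻³
Highest index: option H.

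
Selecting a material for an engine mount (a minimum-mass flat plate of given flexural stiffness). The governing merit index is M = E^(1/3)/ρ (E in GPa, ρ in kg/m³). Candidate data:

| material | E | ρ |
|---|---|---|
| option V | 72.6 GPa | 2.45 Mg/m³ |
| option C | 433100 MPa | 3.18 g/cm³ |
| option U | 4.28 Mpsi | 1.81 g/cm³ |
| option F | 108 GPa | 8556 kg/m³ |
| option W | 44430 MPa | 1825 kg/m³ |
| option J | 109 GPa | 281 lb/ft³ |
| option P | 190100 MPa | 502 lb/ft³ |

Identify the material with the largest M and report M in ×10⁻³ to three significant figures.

option C, M = 2.38×10⁻³

Convert each candidate to consistent units, then evaluate M:
  option V: E = 72.60 GPa, ρ = 2450 kg/m³
  option C: E = 433.1 GPa, ρ = 3180 kg/m³
  option U: E = 29.51 GPa, ρ = 1810 kg/m³
  option F: E = 108.0 GPa, ρ = 8556 kg/m³
  option W: E = 44.43 GPa, ρ = 1825 kg/m³
  option J: E = 109.0 GPa, ρ = 4501 kg/m³
  option P: E = 190.1 GPa, ρ = 8041 kg/m³
  option C: M = 2.38×10⁻³
  option W: M = 1.94×10⁻³
  option U: M = 1.71×10⁻³
  option V: M = 1.70×10⁻³
  option J: M = 1.06×10⁻³
  option P: M = 0.715×10⁻³
  option F: M = 0.557×10⁻³
The maximum is for option C.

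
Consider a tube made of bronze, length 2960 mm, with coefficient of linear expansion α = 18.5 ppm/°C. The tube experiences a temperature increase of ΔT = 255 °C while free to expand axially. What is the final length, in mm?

2974.0 mm

ΔL = α·L₀·ΔT = 18.5×10⁻⁶ × 2960 mm × 255.0 K = 14.0 mm.
L = L₀ + ΔL = 2960 + 14.0 = 2974.0 mm.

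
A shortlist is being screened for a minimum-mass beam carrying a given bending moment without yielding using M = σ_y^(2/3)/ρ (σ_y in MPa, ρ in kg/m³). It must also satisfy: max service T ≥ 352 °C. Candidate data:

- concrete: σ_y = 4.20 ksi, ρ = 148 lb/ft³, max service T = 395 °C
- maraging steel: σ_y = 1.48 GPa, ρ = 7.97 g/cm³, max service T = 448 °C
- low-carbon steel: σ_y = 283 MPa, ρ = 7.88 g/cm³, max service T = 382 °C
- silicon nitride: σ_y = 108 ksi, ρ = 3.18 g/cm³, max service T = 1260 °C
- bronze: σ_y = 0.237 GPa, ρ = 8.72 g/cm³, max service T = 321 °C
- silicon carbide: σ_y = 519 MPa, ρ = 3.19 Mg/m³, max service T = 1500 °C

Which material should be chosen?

silicon nitride

Screen on constraints: max service T ≥ 352 °C. Survivors: concrete, maraging steel, low-carbon steel, silicon nitride, silicon carbide.
Putting every candidate on a common basis:
  concrete: σ_y = 28.96 MPa, ρ = 2371 kg/m³
  maraging steel: σ_y = 1480 MPa, ρ = 7970 kg/m³
  low-carbon steel: σ_y = 283.0 MPa, ρ = 7880 kg/m³
  silicon nitride: σ_y = 744.6 MPa, ρ = 3180 kg/m³
  silicon carbide: σ_y = 519.0 MPa, ρ = 3190 kg/m³
  silicon nitride: M = 25.8×10⁻³
  silicon carbide: M = 20.2×10⁻³
  maraging steel: M = 16.3×10⁻³
  low-carbon steel: M = 5.47×10⁻³
  concrete: M = 3.98×10⁻³
Highest index: silicon nitride.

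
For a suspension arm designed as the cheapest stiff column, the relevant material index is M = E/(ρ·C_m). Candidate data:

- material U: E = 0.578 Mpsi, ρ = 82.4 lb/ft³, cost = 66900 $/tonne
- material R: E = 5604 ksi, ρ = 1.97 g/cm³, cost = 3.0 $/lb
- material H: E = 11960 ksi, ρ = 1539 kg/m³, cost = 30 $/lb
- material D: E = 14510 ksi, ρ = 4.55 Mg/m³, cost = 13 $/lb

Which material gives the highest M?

material R

Convert each candidate to consistent units, then evaluate M:
  material U: E = 3.985 GPa, ρ = 1320 kg/m³, cost = 66.90 $/kg
  material R: E = 38.64 GPa, ρ = 1970 kg/m³, cost = 6.614 $/kg
  material H: E = 82.46 GPa, ρ = 1539 kg/m³, cost = 66.14 $/kg
  material D: E = 100.0 GPa, ρ = 4550 kg/m³, cost = 28.66 $/kg
  material R: M = 2.97 MN·m per $
  material H: M = 0.810 MN·m per $
  material D: M = 0.767 MN·m per $
  material U: M = 0.0451 MN·m per $
Material R ranks first.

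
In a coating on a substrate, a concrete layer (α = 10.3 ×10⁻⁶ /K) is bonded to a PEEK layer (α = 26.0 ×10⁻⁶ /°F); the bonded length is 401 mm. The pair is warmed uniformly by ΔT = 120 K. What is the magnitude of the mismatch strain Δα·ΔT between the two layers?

PEEK: α = 26.0×10⁻⁶/°F × 9/5 = 46.8×10⁻⁶/K.
Δα = |10.3 − 46.8|×10⁻⁶/K = 36.5×10⁻⁶/K.
Mismatch strain = Δα·ΔT = 36.5×10⁻⁶ × 120.0 = 4.38×10⁻³.

4.38×10⁻³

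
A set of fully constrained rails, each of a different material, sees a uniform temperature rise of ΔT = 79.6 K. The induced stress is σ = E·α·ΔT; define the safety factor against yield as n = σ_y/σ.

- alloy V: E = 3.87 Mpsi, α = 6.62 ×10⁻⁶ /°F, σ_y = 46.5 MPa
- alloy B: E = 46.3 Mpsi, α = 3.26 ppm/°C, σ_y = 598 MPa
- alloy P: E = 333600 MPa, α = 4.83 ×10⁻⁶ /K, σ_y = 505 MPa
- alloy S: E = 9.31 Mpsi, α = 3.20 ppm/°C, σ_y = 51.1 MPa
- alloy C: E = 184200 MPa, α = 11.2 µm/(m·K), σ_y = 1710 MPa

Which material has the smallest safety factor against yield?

alloy V

In consistent units (E in GPa, α in ×10⁻⁶/K, σ_y in MPa):
  alloy V: E = 26.68, α = 11.9, σ_y = 46.50 → σ = 25.3 MPa, n = 1.84
  alloy B: E = 319.2, α = 3.26, σ_y = 598.0 → σ = 82.8 MPa, n = 7.22
  alloy P: E = 333.6, α = 4.83, σ_y = 505.0 → σ = 128 MPa, n = 3.94
  alloy S: E = 64.19, α = 3.20, σ_y = 51.10 → σ = 16.4 MPa, n = 3.13
  alloy C: E = 184.2, α = 11.2, σ_y = 1710 → σ = 164 MPa, n = 10.4
Alloy V has the lowest safety factor, n = 1.84.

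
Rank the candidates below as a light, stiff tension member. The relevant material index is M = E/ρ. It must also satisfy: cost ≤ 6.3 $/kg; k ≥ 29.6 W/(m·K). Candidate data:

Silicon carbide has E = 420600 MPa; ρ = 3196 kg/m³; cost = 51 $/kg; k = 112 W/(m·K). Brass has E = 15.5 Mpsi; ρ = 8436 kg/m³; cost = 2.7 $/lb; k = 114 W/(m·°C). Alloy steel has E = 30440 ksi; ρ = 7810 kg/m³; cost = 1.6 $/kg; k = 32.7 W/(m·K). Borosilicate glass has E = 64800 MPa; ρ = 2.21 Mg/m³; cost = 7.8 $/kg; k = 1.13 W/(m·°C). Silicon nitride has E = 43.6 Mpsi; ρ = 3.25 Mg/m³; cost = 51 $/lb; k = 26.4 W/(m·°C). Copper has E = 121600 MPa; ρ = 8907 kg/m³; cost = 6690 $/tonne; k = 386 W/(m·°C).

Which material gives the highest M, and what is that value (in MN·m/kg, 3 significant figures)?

alloy steel, M = 26.9 MN·m/kg

Screen on constraints: cost ≤ 6.3 $/kg; k ≥ 29.6 W/(m·K). Survivors: brass, alloy steel.
After converting to SI:
  brass: E = 106.9 GPa, ρ = 8436 kg/m³
  alloy steel: E = 209.9 GPa, ρ = 7810 kg/m³
  alloy steel: M = 26.9 MN·m/kg
  brass: M = 12.7 MN·m/kg
The maximum is for alloy steel.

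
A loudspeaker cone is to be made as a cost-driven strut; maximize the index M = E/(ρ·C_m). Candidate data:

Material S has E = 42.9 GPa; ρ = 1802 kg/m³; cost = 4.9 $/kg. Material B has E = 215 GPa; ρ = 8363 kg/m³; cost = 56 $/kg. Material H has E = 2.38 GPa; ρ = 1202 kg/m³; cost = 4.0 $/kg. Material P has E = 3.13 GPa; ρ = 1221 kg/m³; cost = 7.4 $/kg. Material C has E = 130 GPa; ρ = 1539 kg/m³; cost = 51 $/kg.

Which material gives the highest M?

material S

Evaluate M for each candidate:
  material S: M = 4.86 MN·m per $
  material C: M = 1.66 MN·m per $
  material H: M = 0.495 MN·m per $
  material B: M = 0.459 MN·m per $
  material P: M = 0.346 MN·m per $
Material S ranks first.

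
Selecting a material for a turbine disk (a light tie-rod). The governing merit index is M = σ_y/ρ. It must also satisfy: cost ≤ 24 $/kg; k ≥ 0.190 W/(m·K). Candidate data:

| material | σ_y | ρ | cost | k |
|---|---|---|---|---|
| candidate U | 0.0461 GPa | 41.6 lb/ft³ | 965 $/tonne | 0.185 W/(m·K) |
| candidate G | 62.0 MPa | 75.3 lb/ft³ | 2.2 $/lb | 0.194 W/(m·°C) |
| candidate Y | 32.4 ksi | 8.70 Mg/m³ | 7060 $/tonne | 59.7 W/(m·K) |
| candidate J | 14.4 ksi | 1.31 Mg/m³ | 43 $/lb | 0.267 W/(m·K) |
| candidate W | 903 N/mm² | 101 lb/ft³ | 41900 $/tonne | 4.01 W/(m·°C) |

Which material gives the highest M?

Screen on constraints: cost ≤ 24 $/kg; k ≥ 0.190 W/(m·K). Survivors: candidate G, candidate Y.
Putting every candidate on a common basis:
  candidate G: σ_y = 62.00 MPa, ρ = 1206 kg/m³
  candidate Y: σ_y = 223.4 MPa, ρ = 8700 kg/m³
  candidate G: M = 51.4 kN·m/kg
  candidate Y: M = 25.7 kN·m/kg
The maximum is for candidate G.

candidate G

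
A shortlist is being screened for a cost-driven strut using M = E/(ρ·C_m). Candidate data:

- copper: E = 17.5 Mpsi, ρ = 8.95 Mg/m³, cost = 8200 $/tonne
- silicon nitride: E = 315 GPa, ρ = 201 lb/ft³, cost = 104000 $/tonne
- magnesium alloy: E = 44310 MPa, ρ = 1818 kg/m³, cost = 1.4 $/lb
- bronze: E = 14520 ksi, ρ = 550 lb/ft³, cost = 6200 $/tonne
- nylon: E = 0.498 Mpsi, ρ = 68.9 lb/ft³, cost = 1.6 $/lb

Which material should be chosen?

magnesium alloy

Convert each candidate to consistent units, then evaluate M:
  copper: E = 120.7 GPa, ρ = 8950 kg/m³, cost = 8.200 $/kg
  silicon nitride: E = 315.0 GPa, ρ = 3220 kg/m³, cost = 104.0 $/kg
  magnesium alloy: E = 44.31 GPa, ρ = 1818 kg/m³, cost = 3.086 $/kg
  bronze: E = 100.1 GPa, ρ = 8810 kg/m³, cost = 6.200 $/kg
  nylon: E = 3.434 GPa, ρ = 1104 kg/m³, cost = 3.527 $/kg
  magnesium alloy: M = 7.90 MN·m per $
  bronze: M = 1.83 MN·m per $
  copper: M = 1.64 MN·m per $
  silicon nitride: M = 0.941 MN·m per $
  nylon: M = 0.882 MN·m per $
Magnesium alloy has the largest M.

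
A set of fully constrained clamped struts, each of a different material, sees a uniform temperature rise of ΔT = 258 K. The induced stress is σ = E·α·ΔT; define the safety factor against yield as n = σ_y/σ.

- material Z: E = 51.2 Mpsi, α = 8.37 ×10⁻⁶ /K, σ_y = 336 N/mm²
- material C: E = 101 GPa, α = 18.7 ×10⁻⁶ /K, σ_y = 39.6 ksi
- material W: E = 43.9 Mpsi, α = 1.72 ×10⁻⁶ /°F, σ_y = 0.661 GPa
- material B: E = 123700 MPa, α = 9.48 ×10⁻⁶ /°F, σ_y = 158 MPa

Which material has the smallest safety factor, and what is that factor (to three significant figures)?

material B, n = 0.290

Converting E to GPa, α to ×10⁻⁶/K, σ_y to MPa, then σ and n for each:
  material Z: E = 353.0, α = 8.37, σ_y = 336.0 → σ = 762 MPa, n = 0.441
  material C: E = 101.0, α = 18.7, σ_y = 273.0 → σ = 487 MPa, n = 0.560
  material W: E = 302.7, α = 3.10, σ_y = 661.0 → σ = 242 MPa, n = 2.73
  material B: E = 123.7, α = 17.1, σ_y = 158.0 → σ = 545 MPa, n = 0.290
Material B has the lowest safety factor, n = 0.290.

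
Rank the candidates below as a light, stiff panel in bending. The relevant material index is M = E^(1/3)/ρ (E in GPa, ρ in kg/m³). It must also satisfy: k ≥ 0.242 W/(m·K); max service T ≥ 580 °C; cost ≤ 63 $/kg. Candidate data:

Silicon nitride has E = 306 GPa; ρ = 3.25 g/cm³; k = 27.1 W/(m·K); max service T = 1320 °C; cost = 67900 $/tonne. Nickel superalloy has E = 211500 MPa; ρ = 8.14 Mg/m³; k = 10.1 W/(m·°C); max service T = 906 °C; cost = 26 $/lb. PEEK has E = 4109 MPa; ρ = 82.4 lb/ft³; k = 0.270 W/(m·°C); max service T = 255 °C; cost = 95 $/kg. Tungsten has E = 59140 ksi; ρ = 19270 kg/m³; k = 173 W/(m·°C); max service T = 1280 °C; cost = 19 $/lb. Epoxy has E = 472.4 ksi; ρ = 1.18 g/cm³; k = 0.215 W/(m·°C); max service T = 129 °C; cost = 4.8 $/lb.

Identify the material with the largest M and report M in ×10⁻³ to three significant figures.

Screen on constraints: k ≥ 0.242 W/(m·K); max service T ≥ 580 °C; cost ≤ 63 $/kg. Survivors: nickel superalloy, tungsten.
Putting every candidate on a common basis:
  nickel superalloy: E = 211.5 GPa, ρ = 8140 kg/m³
  tungsten: E = 407.8 GPa, ρ = 19270 kg/m³
  nickel superalloy: M = 0.732×10⁻³
  tungsten: M = 0.385×10⁻³
Nickel superalloy has the largest M.

nickel superalloy, M = 0.732×10⁻³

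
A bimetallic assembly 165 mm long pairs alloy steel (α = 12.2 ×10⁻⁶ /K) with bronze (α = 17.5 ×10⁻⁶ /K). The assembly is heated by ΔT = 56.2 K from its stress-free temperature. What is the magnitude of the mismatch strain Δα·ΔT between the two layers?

2.98×10⁻⁴

Δα = |12.2 − 17.5|×10⁻⁶/K = 5.30×10⁻⁶/K.
Mismatch strain = Δα·ΔT = 5.30×10⁻⁶ × 56.2 = 2.98×10⁻⁴.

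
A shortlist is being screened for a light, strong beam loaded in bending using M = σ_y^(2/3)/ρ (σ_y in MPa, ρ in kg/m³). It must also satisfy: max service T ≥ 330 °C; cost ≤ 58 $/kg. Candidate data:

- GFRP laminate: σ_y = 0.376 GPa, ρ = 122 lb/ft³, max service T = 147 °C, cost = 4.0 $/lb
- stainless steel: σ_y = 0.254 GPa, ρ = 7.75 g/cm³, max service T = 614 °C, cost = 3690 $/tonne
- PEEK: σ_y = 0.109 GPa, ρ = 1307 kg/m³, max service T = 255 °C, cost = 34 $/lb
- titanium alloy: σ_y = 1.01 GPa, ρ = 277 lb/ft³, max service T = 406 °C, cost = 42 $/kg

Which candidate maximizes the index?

Screen on constraints: max service T ≥ 330 °C; cost ≤ 58 $/kg. Survivors: stainless steel, titanium alloy.
Putting every candidate on a common basis:
  stainless steel: σ_y = 254.0 MPa, ρ = 7750 kg/m³
  titanium alloy: σ_y = 1010 MPa, ρ = 4437 kg/m³
  titanium alloy: M = 22.7×10⁻³
  stainless steel: M = 5.18×10⁻³
Titanium alloy has the largest M.

titanium alloy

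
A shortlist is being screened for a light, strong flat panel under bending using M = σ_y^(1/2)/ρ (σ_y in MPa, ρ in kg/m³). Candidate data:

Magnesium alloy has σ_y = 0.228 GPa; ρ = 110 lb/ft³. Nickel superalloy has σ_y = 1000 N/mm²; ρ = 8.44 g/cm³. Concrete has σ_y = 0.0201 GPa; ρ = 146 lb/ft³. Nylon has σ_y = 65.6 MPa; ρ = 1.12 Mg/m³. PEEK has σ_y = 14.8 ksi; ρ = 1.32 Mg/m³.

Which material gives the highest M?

magnesium alloy

Normalizing units and computing the index:
  magnesium alloy: σ_y = 228.0 MPa, ρ = 1762 kg/m³
  nickel superalloy: σ_y = 1000 MPa, ρ = 8440 kg/m³
  concrete: σ_y = 20.10 MPa, ρ = 2339 kg/m³
  nylon: σ_y = 65.60 MPa, ρ = 1120 kg/m³
  PEEK: σ_y = 102.0 MPa, ρ = 1320 kg/m³
  magnesium alloy: M = 8.57×10⁻³
  PEEK: M = 7.65×10⁻³
  nylon: M = 7.23×10⁻³
  nickel superalloy: M = 3.75×10⁻³
  concrete: M = 1.92×10⁻³
Highest index: magnesium alloy.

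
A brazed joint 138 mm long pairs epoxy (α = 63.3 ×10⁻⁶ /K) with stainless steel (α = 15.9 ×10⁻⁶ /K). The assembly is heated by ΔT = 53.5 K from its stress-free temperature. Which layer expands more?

α(epoxy) = 63.3×10⁻⁶/K vs α(stainless steel) = 15.9×10⁻⁶/K.
Higher α expands more for the same ΔT: epoxy.

epoxy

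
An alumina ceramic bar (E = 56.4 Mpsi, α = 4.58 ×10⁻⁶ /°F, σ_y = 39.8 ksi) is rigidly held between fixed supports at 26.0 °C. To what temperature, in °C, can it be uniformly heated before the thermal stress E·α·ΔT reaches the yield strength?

E = 56.4 Mpsi = 388.9 GPa.
α = 4.58×10⁻⁶/°F × 9/5 = 8.24×10⁻⁶/K.
σ_y = 39.8 ksi = 274.4 MPa.
E·α·ΔT = 274.4 MPa ⇒ ΔT = 274.4 / (388.9×10³ × 8.24×10⁻⁶) = 85.60 K.
T = 26.0 + 85.60 = 111.6 °C.

112 °C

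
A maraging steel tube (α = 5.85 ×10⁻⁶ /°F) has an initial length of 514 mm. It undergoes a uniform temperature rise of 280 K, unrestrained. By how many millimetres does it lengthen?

Convert α: 5.85×10⁻⁶/°F × (9/5) = 10.5×10⁻⁶/K.
ΔL = α·L₀·ΔT = 10.5×10⁻⁶ × 514 mm × 280.0 K = 1.52 mm.

1.52 mm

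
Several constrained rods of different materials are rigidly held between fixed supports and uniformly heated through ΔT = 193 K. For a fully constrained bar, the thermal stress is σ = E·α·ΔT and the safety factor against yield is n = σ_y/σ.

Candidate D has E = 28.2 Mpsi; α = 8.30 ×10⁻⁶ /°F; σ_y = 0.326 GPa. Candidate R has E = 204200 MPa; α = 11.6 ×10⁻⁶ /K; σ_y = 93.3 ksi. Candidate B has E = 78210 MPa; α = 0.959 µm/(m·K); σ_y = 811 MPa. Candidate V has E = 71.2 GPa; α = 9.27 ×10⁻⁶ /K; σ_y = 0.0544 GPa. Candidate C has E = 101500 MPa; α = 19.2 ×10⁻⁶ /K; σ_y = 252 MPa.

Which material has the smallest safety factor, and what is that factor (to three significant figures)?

Converting E to GPa, α to ×10⁻⁶/K, σ_y to MPa, then σ and n for each:
  candidate D: E = 194.4, α = 14.9, σ_y = 326.0 → σ = 561 MPa, n = 0.581
  candidate R: E = 204.2, α = 11.6, σ_y = 643.3 → σ = 457 MPa, n = 1.41
  candidate B: E = 78.21, α = 0.959, σ_y = 811.0 → σ = 14.5 MPa, n = 56.0
  candidate V: E = 71.20, α = 9.27, σ_y = 54.40 → σ = 127 MPa, n = 0.427
  candidate C: E = 101.5, α = 19.2, σ_y = 252.0 → σ = 376 MPa, n = 0.670
The minimum is candidate V at n = 0.427.

candidate V, n = 0.427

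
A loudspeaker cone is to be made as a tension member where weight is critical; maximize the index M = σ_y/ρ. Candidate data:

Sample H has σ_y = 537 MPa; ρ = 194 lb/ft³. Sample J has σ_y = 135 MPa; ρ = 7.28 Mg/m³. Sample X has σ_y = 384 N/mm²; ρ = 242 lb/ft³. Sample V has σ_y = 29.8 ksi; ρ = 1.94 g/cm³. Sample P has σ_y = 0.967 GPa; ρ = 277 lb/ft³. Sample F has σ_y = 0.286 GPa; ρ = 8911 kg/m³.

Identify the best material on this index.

sample P

After converting to SI:
  sample H: σ_y = 537.0 MPa, ρ = 3108 kg/m³
  sample J: σ_y = 135.0 MPa, ρ = 7280 kg/m³
  sample X: σ_y = 384.0 MPa, ρ = 3876 kg/m³
  sample V: σ_y = 205.5 MPa, ρ = 1940 kg/m³
  sample P: σ_y = 967.0 MPa, ρ = 4437 kg/m³
  sample F: σ_y = 286.0 MPa, ρ = 8911 kg/m³
  sample P: M = 218 kN·m/kg
  sample H: M = 173 kN·m/kg
  sample V: M = 106 kN·m/kg
  sample X: M = 99.1 kN·m/kg
  sample F: M = 32.1 kN·m/kg
  sample J: M = 18.5 kN·m/kg
Highest index: sample P.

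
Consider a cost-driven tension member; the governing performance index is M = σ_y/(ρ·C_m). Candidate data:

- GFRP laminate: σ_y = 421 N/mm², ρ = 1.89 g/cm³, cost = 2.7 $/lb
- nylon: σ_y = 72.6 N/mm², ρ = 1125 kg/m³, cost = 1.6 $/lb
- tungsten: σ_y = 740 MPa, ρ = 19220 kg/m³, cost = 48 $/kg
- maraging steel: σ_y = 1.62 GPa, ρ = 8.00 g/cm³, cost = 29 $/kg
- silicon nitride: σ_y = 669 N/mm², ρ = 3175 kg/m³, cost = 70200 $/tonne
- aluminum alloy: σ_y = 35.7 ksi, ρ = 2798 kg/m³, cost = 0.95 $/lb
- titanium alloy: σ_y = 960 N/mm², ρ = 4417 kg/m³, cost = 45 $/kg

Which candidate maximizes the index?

Normalizing units and computing the index:
  GFRP laminate: σ_y = 421.0 MPa, ρ = 1890 kg/m³, cost = 5.952 $/kg
  nylon: σ_y = 72.60 MPa, ρ = 1125 kg/m³, cost = 3.527 $/kg
  tungsten: σ_y = 740.0 MPa, ρ = 19220 kg/m³, cost = 48.00 $/kg
  maraging steel: σ_y = 1620 MPa, ρ = 8000 kg/m³, cost = 29.00 $/kg
  silicon nitride: σ_y = 669.0 MPa, ρ = 3175 kg/m³, cost = 70.20 $/kg
  aluminum alloy: σ_y = 246.1 MPa, ρ = 2798 kg/m³, cost = 2.094 $/kg
  titanium alloy: σ_y = 960.0 MPa, ρ = 4417 kg/m³, cost = 45.00 $/kg
  aluminum alloy: M = 42.0 kN·m per $
  GFRP laminate: M = 37.4 kN·m per $
  nylon: M = 18.3 kN·m per $
  maraging steel: M = 6.98 kN·m per $
  titanium alloy: M = 4.83 kN·m per $
  silicon nitride: M = 3.00 kN·m per $
  tungsten: M = 0.802 kN·m per $
Aluminum alloy has the largest M.

aluminum alloy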